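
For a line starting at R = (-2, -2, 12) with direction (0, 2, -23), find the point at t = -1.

P(t) = R + t·d
  = (-2 + 0·(-1), -2 + 2·(-1), 12 + (-23)·(-1))
  = (-2 + 0, -2 - 2, 12 + 23)
  = (-2, -4, 35)

(-2, -4, 35)


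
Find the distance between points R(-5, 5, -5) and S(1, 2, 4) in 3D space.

d = √[(x₂-x₁)² + (y₂-y₁)² + (z₂-z₁)²]
  = √[6² + (-3)² + 9²]
  = √[36 + 9 + 81]
  = √126
  ≈ 11.22

11.22


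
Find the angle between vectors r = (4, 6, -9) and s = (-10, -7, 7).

r·s = 4·(-10) + 6·(-7) + (-9)·7 = -40 - 42 - 63 = -145
|r| = √(4² + 6² + (-9)²) = √133 ≈ 11.53
|s| = √((-10)² + (-7)² + 7²) = √198 ≈ 14.07
cos θ = (r·s)/(|r||s|) = -145/(11.53·14.07) ≈ -0.8935
θ = arccos(-0.8935) ≈ 153.3°

153.3°


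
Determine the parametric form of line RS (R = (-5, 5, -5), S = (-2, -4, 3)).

Direction vector d = S - R = (-2 + 5, -4 - 5, 3 + 5) = (3, -9, 8)
Parametric form r = R + t·d:
x = -5 + 3t, y = 5 - 9t, z = -5 + 8t

x = -5 + 3t, y = 5 - 9t, z = -5 + 8t


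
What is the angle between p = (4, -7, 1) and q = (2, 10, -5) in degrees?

p·q = 4·2 + (-7)·10 + 1·(-5) = 8 - 70 - 5 = -67
|p| = √(4² + (-7)² + 1²) = √66 ≈ 8.124
|q| = √(2² + 10² + (-5)²) = √129 ≈ 11.36
cos θ = (p·q)/(|p||q|) = -67/(8.124·11.36) ≈ -0.7261
θ = arccos(-0.7261) ≈ 136.6°

136.6°


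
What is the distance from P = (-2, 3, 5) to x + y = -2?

distance = |a·x₀ + b·y₀ + c·z₀ - d| / √(a² + b² + c²)
  = |1·(-2) + 1·3 + 0·5 - (-2)| / √(1² + 1² + 0²)
  = |-2 + 3 + 0 + 2| / √(1 + 1 + 0)
  = |3| / √2
  = 3 / 1.414
  ≈ 2.121

2.121


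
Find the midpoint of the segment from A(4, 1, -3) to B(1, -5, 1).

M = ((x₁+x₂)/2, (y₁+y₂)/2, (z₁+z₂)/2)
  = ((4 + 1)/2, (1 - 5)/2, (-3 + 1)/2)
  = (5/2, -4/2, -2/2)
  = (2.5, -2, -1)

(2.5, -2, -1)


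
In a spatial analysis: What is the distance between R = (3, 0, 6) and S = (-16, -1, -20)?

d = √[(x₂-x₁)² + (y₂-y₁)² + (z₂-z₁)²]
  = √[(-19)² + (-1)² + (-26)²]
  = √[361 + 1 + 676]
  = √1038
  ≈ 32.22

32.22


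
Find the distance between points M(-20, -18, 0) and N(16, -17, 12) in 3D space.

d = √[(x₂-x₁)² + (y₂-y₁)² + (z₂-z₁)²]
  = √[36² + 1² + 12²]
  = √[1296 + 1 + 144]
  = √1441
  ≈ 37.96

37.96


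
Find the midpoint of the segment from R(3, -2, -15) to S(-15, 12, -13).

M = ((x₁+x₂)/2, (y₁+y₂)/2, (z₁+z₂)/2)
  = ((3 - 15)/2, (-2 + 12)/2, (-15 - 13)/2)
  = (-12/2, 10/2, -28/2)
  = (-6, 5, -14)

(-6, 5, -14)


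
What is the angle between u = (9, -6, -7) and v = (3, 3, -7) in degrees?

u·v = 9·3 + (-6)·3 + (-7)·(-7) = 27 - 18 + 49 = 58
|u| = √(9² + (-6)² + (-7)²) = √166 ≈ 12.88
|v| = √(3² + 3² + (-7)²) = √67 ≈ 8.185
cos θ = (u·v)/(|u||v|) = 58/(12.88·8.185) ≈ 0.55
θ = arccos(0.55) ≈ 56.64°

56.64°


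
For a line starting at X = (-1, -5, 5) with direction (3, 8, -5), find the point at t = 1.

P(t) = X + t·d
  = (-1 + 3·1, -5 + 8·1, 5 + (-5)·1)
  = (-1 + 3, -5 + 8, 5 - 5)
  = (2, 3, 0)

(2, 3, 0)


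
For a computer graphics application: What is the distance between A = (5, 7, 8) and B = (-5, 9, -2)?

d = √[(x₂-x₁)² + (y₂-y₁)² + (z₂-z₁)²]
  = √[(-10)² + 2² + (-10)²]
  = √[100 + 4 + 100]
  = √204
  ≈ 14.28

14.28


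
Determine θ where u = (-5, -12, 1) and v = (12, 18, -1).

u·v = (-5)·12 + (-12)·18 + 1·(-1) = -60 - 216 - 1 = -277
|u| = √((-5)² + (-12)² + 1²) = √170 ≈ 13.04
|v| = √(12² + 18² + (-1)²) = √469 ≈ 21.66
cos θ = (u·v)/(|u||v|) = -277/(13.04·21.66) ≈ -0.981
θ = arccos(-0.981) ≈ 168.8°

168.8°


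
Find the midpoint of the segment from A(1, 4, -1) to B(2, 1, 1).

M = ((x₁+x₂)/2, (y₁+y₂)/2, (z₁+z₂)/2)
  = ((1 + 2)/2, (4 + 1)/2, (-1 + 1)/2)
  = (3/2, 5/2, 0/2)
  = (1.5, 2.5, 0)

(1.5, 2.5, 0)


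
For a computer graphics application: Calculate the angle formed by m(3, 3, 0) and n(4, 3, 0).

m·n = 3·4 + 3·3 + 0·0 = 12 + 9 + 0 = 21
|m| = √(3² + 3² + 0²) = √18 ≈ 4.243
|n| = √(4² + 3² + 0²) = √25 ≈ 5
cos θ = (m·n)/(|m||n|) = 21/(4.243·5) ≈ 0.9899
θ = arccos(0.9899) ≈ 8.13°

8.13°


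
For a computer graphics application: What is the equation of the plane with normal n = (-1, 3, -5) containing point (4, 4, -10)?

The plane through P with normal n = (a, b, c) satisfies n·(r - P) = 0,
i.e. ax + by + cz = a·x₀ + b·y₀ + c·z₀.
d = (-1)·4 + 3·4 + (-5)·(-10)
  = -4 + 12 + 50
  = 58
Equation: -x + 3y - 5z = 58

-x + 3y - 5z = 58


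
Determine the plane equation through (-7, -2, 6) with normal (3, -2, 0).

The plane through P with normal n = (a, b, c) satisfies n·(r - P) = 0,
i.e. ax + by + cz = a·x₀ + b·y₀ + c·z₀.
d = 3·(-7) + (-2)·(-2) + 0·6
  = -21 + 4 + 0
  = -17
Equation: 3x - 2y = -17

3x - 2y = -17


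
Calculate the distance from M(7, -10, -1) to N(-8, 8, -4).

d = √[(x₂-x₁)² + (y₂-y₁)² + (z₂-z₁)²]
  = √[(-15)² + 18² + (-3)²]
  = √[225 + 324 + 9]
  = √558
  ≈ 23.62

23.62


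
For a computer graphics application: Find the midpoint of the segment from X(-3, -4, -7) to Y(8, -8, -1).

M = ((x₁+x₂)/2, (y₁+y₂)/2, (z₁+z₂)/2)
  = ((-3 + 8)/2, (-4 - 8)/2, (-7 - 1)/2)
  = (5/2, -12/2, -8/2)
  = (2.5, -6, -4)

(2.5, -6, -4)


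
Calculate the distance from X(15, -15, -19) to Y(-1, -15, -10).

d = √[(x₂-x₁)² + (y₂-y₁)² + (z₂-z₁)²]
  = √[(-16)² + 0² + 9²]
  = √[256 + 0 + 81]
  = √337
  ≈ 18.36

18.36


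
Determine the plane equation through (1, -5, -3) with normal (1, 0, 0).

The plane through P with normal n = (a, b, c) satisfies n·(r - P) = 0,
i.e. ax + by + cz = a·x₀ + b·y₀ + c·z₀.
d = 1·1 + 0·(-5) + 0·(-3)
  = 1 + 0 + 0
  = 1
Equation: x = 1

x = 1


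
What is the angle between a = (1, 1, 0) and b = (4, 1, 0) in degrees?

a·b = 1·4 + 1·1 + 0·0 = 4 + 1 + 0 = 5
|a| = √(1² + 1² + 0²) = √2 ≈ 1.414
|b| = √(4² + 1² + 0²) = √17 ≈ 4.123
cos θ = (a·b)/(|a||b|) = 5/(1.414·4.123) ≈ 0.8575
θ = arccos(0.8575) ≈ 30.96°

30.96°


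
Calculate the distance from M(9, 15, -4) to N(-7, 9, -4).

d = √[(x₂-x₁)² + (y₂-y₁)² + (z₂-z₁)²]
  = √[(-16)² + (-6)² + 0²]
  = √[256 + 36 + 0]
  = √292
  ≈ 17.09

17.09


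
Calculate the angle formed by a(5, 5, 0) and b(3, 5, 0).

a·b = 5·3 + 5·5 + 0·0 = 15 + 25 + 0 = 40
|a| = √(5² + 5² + 0²) = √50 ≈ 7.071
|b| = √(3² + 5² + 0²) = √34 ≈ 5.831
cos θ = (a·b)/(|a||b|) = 40/(7.071·5.831) ≈ 0.9701
θ = arccos(0.9701) ≈ 14.04°

14.04°


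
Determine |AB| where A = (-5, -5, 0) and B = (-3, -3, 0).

d = √[(x₂-x₁)² + (y₂-y₁)² + (z₂-z₁)²]
  = √[2² + 2² + 0²]
  = √[4 + 4 + 0]
  = √8
  ≈ 2.828

2.828


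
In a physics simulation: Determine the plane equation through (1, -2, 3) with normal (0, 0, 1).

The plane through P with normal n = (a, b, c) satisfies n·(r - P) = 0,
i.e. ax + by + cz = a·x₀ + b·y₀ + c·z₀.
d = 0·1 + 0·(-2) + 1·3
  = 0 + 0 + 3
  = 3
Equation: z = 3

z = 3


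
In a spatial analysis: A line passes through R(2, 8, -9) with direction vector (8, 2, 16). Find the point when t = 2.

P(t) = R + t·d
  = (2 + 8·2, 8 + 2·2, -9 + 16·2)
  = (2 + 16, 8 + 4, -9 + 32)
  = (18, 12, 23)

(18, 12, 23)


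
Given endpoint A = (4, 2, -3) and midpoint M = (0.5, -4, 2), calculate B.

B = 2M - A
  = (2·0.5 - 4, 2·(-4) - 2, 2·2 - (-3))
  = (1 - 4, -8 - 2, 4 + 3)
  = (-3, -10, 7)

(-3, -10, 7)


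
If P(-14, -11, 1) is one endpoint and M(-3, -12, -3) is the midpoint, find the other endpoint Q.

Q = 2M - P
  = (2·(-3) - (-14), 2·(-12) - (-11), 2·(-3) - 1)
  = (-6 + 14, -24 + 11, -6 - 1)
  = (8, -13, -7)

(8, -13, -7)


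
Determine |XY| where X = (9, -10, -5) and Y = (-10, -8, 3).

d = √[(x₂-x₁)² + (y₂-y₁)² + (z₂-z₁)²]
  = √[(-19)² + 2² + 8²]
  = √[361 + 4 + 64]
  = √429
  ≈ 20.71

20.71


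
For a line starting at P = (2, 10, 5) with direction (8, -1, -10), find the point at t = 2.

P(t) = P + t·d
  = (2 + 8·2, 10 + (-1)·2, 5 + (-10)·2)
  = (2 + 16, 10 - 2, 5 - 20)
  = (18, 8, -15)

(18, 8, -15)


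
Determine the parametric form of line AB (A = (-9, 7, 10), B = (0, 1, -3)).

Direction vector d = B - A = (0 + 9, 1 - 7, -3 - 10) = (9, -6, -13)
Parametric form r = A + t·d:
x = -9 + 9t, y = 7 - 6t, z = 10 - 13t

x = -9 + 9t, y = 7 - 6t, z = 10 - 13t


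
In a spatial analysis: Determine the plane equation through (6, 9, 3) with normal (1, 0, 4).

The plane through P with normal n = (a, b, c) satisfies n·(r - P) = 0,
i.e. ax + by + cz = a·x₀ + b·y₀ + c·z₀.
d = 1·6 + 0·9 + 4·3
  = 6 + 0 + 12
  = 18
Equation: x + 4z = 18

x + 4z = 18


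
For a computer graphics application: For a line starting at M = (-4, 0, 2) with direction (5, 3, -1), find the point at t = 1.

P(t) = M + t·d
  = (-4 + 5·1, 0 + 3·1, 2 + (-1)·1)
  = (-4 + 5, 0 + 3, 2 - 1)
  = (1, 3, 1)

(1, 3, 1)


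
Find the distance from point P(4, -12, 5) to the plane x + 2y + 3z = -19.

distance = |a·x₀ + b·y₀ + c·z₀ - d| / √(a² + b² + c²)
  = |1·4 + 2·(-12) + 3·5 - (-19)| / √(1² + 2² + 3²)
  = |4 - 24 + 15 + 19| / √(1 + 4 + 9)
  = |14| / √14
  = 14 / 3.742
  ≈ 3.742

3.742


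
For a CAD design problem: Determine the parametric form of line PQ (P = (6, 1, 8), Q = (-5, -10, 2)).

Direction vector d = Q - P = (-5 - 6, -10 - 1, 2 - 8) = (-11, -11, -6)
Parametric form r = P + t·d:
x = 6 - 11t, y = 1 - 11t, z = 8 - 6t

x = 6 - 11t, y = 1 - 11t, z = 8 - 6t


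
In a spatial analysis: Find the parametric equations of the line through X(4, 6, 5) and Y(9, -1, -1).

Direction vector d = Y - X = (9 - 4, -1 - 6, -1 - 5) = (5, -7, -6)
Parametric form r = X + t·d:
x = 4 + 5t, y = 6 - 7t, z = 5 - 6t

x = 4 + 5t, y = 6 - 7t, z = 5 - 6t


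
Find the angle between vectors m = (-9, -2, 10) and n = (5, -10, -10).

m·n = (-9)·5 + (-2)·(-10) + 10·(-10) = -45 + 20 - 100 = -125
|m| = √((-9)² + (-2)² + 10²) = √185 ≈ 13.6
|n| = √(5² + (-10)² + (-10)²) = √225 ≈ 15
cos θ = (m·n)/(|m||n|) = -125/(13.6·15) ≈ -0.6127
θ = arccos(-0.6127) ≈ 127.8°

127.8°


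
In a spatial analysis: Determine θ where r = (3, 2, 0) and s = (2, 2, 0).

r·s = 3·2 + 2·2 + 0·0 = 6 + 4 + 0 = 10
|r| = √(3² + 2² + 0²) = √13 ≈ 3.606
|s| = √(2² + 2² + 0²) = √8 ≈ 2.828
cos θ = (r·s)/(|r||s|) = 10/(3.606·2.828) ≈ 0.9806
θ = arccos(0.9806) ≈ 11.31°

11.31°


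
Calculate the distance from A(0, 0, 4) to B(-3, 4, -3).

d = √[(x₂-x₁)² + (y₂-y₁)² + (z₂-z₁)²]
  = √[(-3)² + 4² + (-7)²]
  = √[9 + 16 + 49]
  = √74
  ≈ 8.602

8.602


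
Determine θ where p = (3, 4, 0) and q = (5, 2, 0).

p·q = 3·5 + 4·2 + 0·0 = 15 + 8 + 0 = 23
|p| = √(3² + 4² + 0²) = √25 ≈ 5
|q| = √(5² + 2² + 0²) = √29 ≈ 5.385
cos θ = (p·q)/(|p||q|) = 23/(5·5.385) ≈ 0.8542
θ = arccos(0.8542) ≈ 31.33°

31.33°


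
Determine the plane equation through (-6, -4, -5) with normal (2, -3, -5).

The plane through P with normal n = (a, b, c) satisfies n·(r - P) = 0,
i.e. ax + by + cz = a·x₀ + b·y₀ + c·z₀.
d = 2·(-6) + (-3)·(-4) + (-5)·(-5)
  = -12 + 12 + 25
  = 25
Equation: 2x - 3y - 5z = 25

2x - 3y - 5z = 25


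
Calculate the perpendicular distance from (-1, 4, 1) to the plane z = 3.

distance = |a·x₀ + b·y₀ + c·z₀ - d| / √(a² + b² + c²)
  = |0·(-1) + 0·4 + 1·1 - 3| / √(0² + 0² + 1²)
  = |0 + 0 + 1 - 3| / √(0 + 0 + 1)
  = |-2| / √1
  = 2 / 1
  ≈ 2

2


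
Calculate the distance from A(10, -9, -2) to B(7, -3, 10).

d = √[(x₂-x₁)² + (y₂-y₁)² + (z₂-z₁)²]
  = √[(-3)² + 6² + 12²]
  = √[9 + 36 + 144]
  = √189
  ≈ 13.75

13.75


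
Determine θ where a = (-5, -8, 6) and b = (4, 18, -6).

a·b = (-5)·4 + (-8)·18 + 6·(-6) = -20 - 144 - 36 = -200
|a| = √((-5)² + (-8)² + 6²) = √125 ≈ 11.18
|b| = √(4² + 18² + (-6)²) = √376 ≈ 19.39
cos θ = (a·b)/(|a||b|) = -200/(11.18·19.39) ≈ -0.9225
θ = arccos(-0.9225) ≈ 157.3°

157.3°


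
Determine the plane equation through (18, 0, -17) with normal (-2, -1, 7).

The plane through P with normal n = (a, b, c) satisfies n·(r - P) = 0,
i.e. ax + by + cz = a·x₀ + b·y₀ + c·z₀.
d = (-2)·18 + (-1)·0 + 7·(-17)
  = -36 + 0 - 119
  = -155
Equation: -2x - y + 7z = -155

-2x - y + 7z = -155


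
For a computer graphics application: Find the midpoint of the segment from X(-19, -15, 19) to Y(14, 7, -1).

M = ((x₁+x₂)/2, (y₁+y₂)/2, (z₁+z₂)/2)
  = ((-19 + 14)/2, (-15 + 7)/2, (19 - 1)/2)
  = (-5/2, -8/2, 18/2)
  = (-2.5, -4, 9)

(-2.5, -4, 9)


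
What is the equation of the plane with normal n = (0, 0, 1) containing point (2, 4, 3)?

The plane through P with normal n = (a, b, c) satisfies n·(r - P) = 0,
i.e. ax + by + cz = a·x₀ + b·y₀ + c·z₀.
d = 0·2 + 0·4 + 1·3
  = 0 + 0 + 3
  = 3
Equation: z = 3

z = 3


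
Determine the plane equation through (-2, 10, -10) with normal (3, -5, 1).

The plane through P with normal n = (a, b, c) satisfies n·(r - P) = 0,
i.e. ax + by + cz = a·x₀ + b·y₀ + c·z₀.
d = 3·(-2) + (-5)·10 + 1·(-10)
  = -6 - 50 - 10
  = -66
Equation: 3x - 5y + z = -66

3x - 5y + z = -66


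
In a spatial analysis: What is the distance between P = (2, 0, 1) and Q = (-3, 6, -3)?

d = √[(x₂-x₁)² + (y₂-y₁)² + (z₂-z₁)²]
  = √[(-5)² + 6² + (-4)²]
  = √[25 + 36 + 16]
  = √77
  ≈ 8.775

8.775


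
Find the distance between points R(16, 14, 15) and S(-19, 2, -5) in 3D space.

d = √[(x₂-x₁)² + (y₂-y₁)² + (z₂-z₁)²]
  = √[(-35)² + (-12)² + (-20)²]
  = √[1225 + 144 + 400]
  = √1769
  ≈ 42.06

42.06


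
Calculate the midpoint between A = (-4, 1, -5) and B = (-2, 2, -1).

M = ((x₁+x₂)/2, (y₁+y₂)/2, (z₁+z₂)/2)
  = ((-4 - 2)/2, (1 + 2)/2, (-5 - 1)/2)
  = (-6/2, 3/2, -6/2)
  = (-3, 1.5, -3)

(-3, 1.5, -3)


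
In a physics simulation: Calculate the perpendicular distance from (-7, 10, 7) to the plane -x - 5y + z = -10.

distance = |a·x₀ + b·y₀ + c·z₀ - d| / √(a² + b² + c²)
  = |(-1)·(-7) + (-5)·10 + 1·7 - (-10)| / √((-1)² + (-5)² + 1²)
  = |7 - 50 + 7 + 10| / √(1 + 25 + 1)
  = |-26| / √27
  = 26 / 5.196
  ≈ 5.004

5.004


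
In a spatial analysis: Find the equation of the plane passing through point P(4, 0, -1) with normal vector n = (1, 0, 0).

The plane through P with normal n = (a, b, c) satisfies n·(r - P) = 0,
i.e. ax + by + cz = a·x₀ + b·y₀ + c·z₀.
d = 1·4 + 0·0 + 0·(-1)
  = 4 + 0 + 0
  = 4
Equation: x = 4

x = 4


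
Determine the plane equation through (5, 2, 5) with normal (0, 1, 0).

The plane through P with normal n = (a, b, c) satisfies n·(r - P) = 0,
i.e. ax + by + cz = a·x₀ + b·y₀ + c·z₀.
d = 0·5 + 1·2 + 0·5
  = 0 + 2 + 0
  = 2
Equation: y = 2

y = 2


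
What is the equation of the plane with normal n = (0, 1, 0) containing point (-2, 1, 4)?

The plane through P with normal n = (a, b, c) satisfies n·(r - P) = 0,
i.e. ax + by + cz = a·x₀ + b·y₀ + c·z₀.
d = 0·(-2) + 1·1 + 0·4
  = 0 + 1 + 0
  = 1
Equation: y = 1

y = 1


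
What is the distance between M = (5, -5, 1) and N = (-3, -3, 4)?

d = √[(x₂-x₁)² + (y₂-y₁)² + (z₂-z₁)²]
  = √[(-8)² + 2² + 3²]
  = √[64 + 4 + 9]
  = √77
  ≈ 8.775

8.775


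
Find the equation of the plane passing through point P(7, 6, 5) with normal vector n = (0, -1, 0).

The plane through P with normal n = (a, b, c) satisfies n·(r - P) = 0,
i.e. ax + by + cz = a·x₀ + b·y₀ + c·z₀.
d = 0·7 + (-1)·6 + 0·5
  = 0 - 6 + 0
  = -6
Equation: -y = -6

-y = -6


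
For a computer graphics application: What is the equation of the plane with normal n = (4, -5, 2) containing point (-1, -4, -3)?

The plane through P with normal n = (a, b, c) satisfies n·(r - P) = 0,
i.e. ax + by + cz = a·x₀ + b·y₀ + c·z₀.
d = 4·(-1) + (-5)·(-4) + 2·(-3)
  = -4 + 20 - 6
  = 10
Equation: 4x - 5y + 2z = 10

4x - 5y + 2z = 10


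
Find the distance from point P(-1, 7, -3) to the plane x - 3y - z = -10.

distance = |a·x₀ + b·y₀ + c·z₀ - d| / √(a² + b² + c²)
  = |1·(-1) + (-3)·7 + (-1)·(-3) - (-10)| / √(1² + (-3)² + (-1)²)
  = |-1 - 21 + 3 + 10| / √(1 + 9 + 1)
  = |-9| / √11
  = 9 / 3.317
  ≈ 2.714

2.714


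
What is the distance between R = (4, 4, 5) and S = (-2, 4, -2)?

d = √[(x₂-x₁)² + (y₂-y₁)² + (z₂-z₁)²]
  = √[(-6)² + 0² + (-7)²]
  = √[36 + 0 + 49]
  = √85
  ≈ 9.22

9.22


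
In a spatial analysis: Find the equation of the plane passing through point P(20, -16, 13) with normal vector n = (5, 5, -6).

The plane through P with normal n = (a, b, c) satisfies n·(r - P) = 0,
i.e. ax + by + cz = a·x₀ + b·y₀ + c·z₀.
d = 5·20 + 5·(-16) + (-6)·13
  = 100 - 80 - 78
  = -58
Equation: 5x + 5y - 6z = -58

5x + 5y - 6z = -58


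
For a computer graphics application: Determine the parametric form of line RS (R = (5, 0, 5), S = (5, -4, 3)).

Direction vector d = S - R = (5 - 5, -4 + 0, 3 - 5) = (0, -4, -2)
Parametric form r = R + t·d:
x = 5, y = 0 - 4t, z = 5 - 2t

x = 5, y = 0 - 4t, z = 5 - 2t


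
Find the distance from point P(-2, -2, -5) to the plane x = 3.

distance = |a·x₀ + b·y₀ + c·z₀ - d| / √(a² + b² + c²)
  = |1·(-2) + 0·(-2) + 0·(-5) - 3| / √(1² + 0² + 0²)
  = |-2 + 0 + 0 - 3| / √(1 + 0 + 0)
  = |-5| / √1
  = 5 / 1
  ≈ 5

5


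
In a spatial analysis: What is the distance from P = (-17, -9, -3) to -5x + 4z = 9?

distance = |a·x₀ + b·y₀ + c·z₀ - d| / √(a² + b² + c²)
  = |(-5)·(-17) + 0·(-9) + 4·(-3) - 9| / √((-5)² + 0² + 4²)
  = |85 + 0 - 12 - 9| / √(25 + 0 + 16)
  = |64| / √41
  = 64 / 6.403
  ≈ 9.995

9.995


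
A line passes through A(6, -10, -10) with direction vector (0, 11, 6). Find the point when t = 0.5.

P(t) = A + t·d
  = (6 + 0·0.5, -10 + 11·0.5, -10 + 6·0.5)
  = (6 + 0, -10 + 5.5, -10 + 3)
  = (6, -4.5, -7)

(6, -4.5, -7)


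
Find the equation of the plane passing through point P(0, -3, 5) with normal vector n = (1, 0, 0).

The plane through P with normal n = (a, b, c) satisfies n·(r - P) = 0,
i.e. ax + by + cz = a·x₀ + b·y₀ + c·z₀.
d = 1·0 + 0·(-3) + 0·5
  = 0 + 0 + 0
  = 0
Equation: x = 0

x = 0


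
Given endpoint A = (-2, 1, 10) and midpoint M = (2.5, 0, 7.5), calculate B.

B = 2M - A
  = (2·2.5 - (-2), 2·0 - 1, 2·7.5 - 10)
  = (5 + 2, 0 - 1, 15 - 10)
  = (7, -1, 5)

(7, -1, 5)


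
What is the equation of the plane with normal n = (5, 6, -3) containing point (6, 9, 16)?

The plane through P with normal n = (a, b, c) satisfies n·(r - P) = 0,
i.e. ax + by + cz = a·x₀ + b·y₀ + c·z₀.
d = 5·6 + 6·9 + (-3)·16
  = 30 + 54 - 48
  = 36
Equation: 5x + 6y - 3z = 36

5x + 6y - 3z = 36


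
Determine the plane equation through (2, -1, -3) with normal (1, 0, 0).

The plane through P with normal n = (a, b, c) satisfies n·(r - P) = 0,
i.e. ax + by + cz = a·x₀ + b·y₀ + c·z₀.
d = 1·2 + 0·(-1) + 0·(-3)
  = 2 + 0 + 0
  = 2
Equation: x = 2

x = 2


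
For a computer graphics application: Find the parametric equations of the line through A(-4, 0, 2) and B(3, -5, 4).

Direction vector d = B - A = (3 + 4, -5 + 0, 4 - 2) = (7, -5, 2)
Parametric form r = A + t·d:
x = -4 + 7t, y = 0 - 5t, z = 2 + 2t

x = -4 + 7t, y = 0 - 5t, z = 2 + 2t


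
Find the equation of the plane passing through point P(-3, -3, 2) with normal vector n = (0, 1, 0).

The plane through P with normal n = (a, b, c) satisfies n·(r - P) = 0,
i.e. ax + by + cz = a·x₀ + b·y₀ + c·z₀.
d = 0·(-3) + 1·(-3) + 0·2
  = 0 - 3 + 0
  = -3
Equation: y = -3

y = -3


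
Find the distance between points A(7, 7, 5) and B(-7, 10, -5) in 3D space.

d = √[(x₂-x₁)² + (y₂-y₁)² + (z₂-z₁)²]
  = √[(-14)² + 3² + (-10)²]
  = √[196 + 9 + 100]
  = √305
  ≈ 17.46

17.46


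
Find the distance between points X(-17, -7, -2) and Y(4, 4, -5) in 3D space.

d = √[(x₂-x₁)² + (y₂-y₁)² + (z₂-z₁)²]
  = √[21² + 11² + (-3)²]
  = √[441 + 121 + 9]
  = √571
  ≈ 23.9

23.9


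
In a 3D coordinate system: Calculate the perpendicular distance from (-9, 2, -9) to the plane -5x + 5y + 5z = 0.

distance = |a·x₀ + b·y₀ + c·z₀ - d| / √(a² + b² + c²)
  = |(-5)·(-9) + 5·2 + 5·(-9) - 0| / √((-5)² + 5² + 5²)
  = |45 + 10 - 45 + 0| / √(25 + 25 + 25)
  = |10| / √75
  = 10 / 8.66
  ≈ 1.155

1.155


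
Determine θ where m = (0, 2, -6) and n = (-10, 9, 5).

m·n = 0·(-10) + 2·9 + (-6)·5 = 0 + 18 - 30 = -12
|m| = √(0² + 2² + (-6)²) = √40 ≈ 6.325
|n| = √((-10)² + 9² + 5²) = √206 ≈ 14.35
cos θ = (m·n)/(|m||n|) = -12/(6.325·14.35) ≈ -0.1322
θ = arccos(-0.1322) ≈ 97.6°

97.6°


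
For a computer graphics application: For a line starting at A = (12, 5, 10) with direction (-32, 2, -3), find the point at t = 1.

P(t) = A + t·d
  = (12 + (-32)·1, 5 + 2·1, 10 + (-3)·1)
  = (12 - 32, 5 + 2, 10 - 3)
  = (-20, 7, 7)

(-20, 7, 7)


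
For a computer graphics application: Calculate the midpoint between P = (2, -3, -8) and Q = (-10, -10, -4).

M = ((x₁+x₂)/2, (y₁+y₂)/2, (z₁+z₂)/2)
  = ((2 - 10)/2, (-3 - 10)/2, (-8 - 4)/2)
  = (-8/2, -13/2, -12/2)
  = (-4, -6.5, -6)

(-4, -6.5, -6)


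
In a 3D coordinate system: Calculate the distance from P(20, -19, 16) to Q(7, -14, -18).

d = √[(x₂-x₁)² + (y₂-y₁)² + (z₂-z₁)²]
  = √[(-13)² + 5² + (-34)²]
  = √[169 + 25 + 1156]
  = √1350
  ≈ 36.74

36.74


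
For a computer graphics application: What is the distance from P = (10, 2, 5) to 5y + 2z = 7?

distance = |a·x₀ + b·y₀ + c·z₀ - d| / √(a² + b² + c²)
  = |0·10 + 5·2 + 2·5 - 7| / √(0² + 5² + 2²)
  = |0 + 10 + 10 - 7| / √(0 + 25 + 4)
  = |13| / √29
  = 13 / 5.385
  ≈ 2.414

2.414


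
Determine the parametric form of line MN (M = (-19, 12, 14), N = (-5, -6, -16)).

Direction vector d = N - M = (-5 + 19, -6 - 12, -16 - 14) = (14, -18, -30)
Parametric form r = M + t·d:
x = -19 + 14t, y = 12 - 18t, z = 14 - 30t

x = -19 + 14t, y = 12 - 18t, z = 14 - 30t


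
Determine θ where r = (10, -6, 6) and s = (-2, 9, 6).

r·s = 10·(-2) + (-6)·9 + 6·6 = -20 - 54 + 36 = -38
|r| = √(10² + (-6)² + 6²) = √172 ≈ 13.11
|s| = √((-2)² + 9² + 6²) = √121 ≈ 11
cos θ = (r·s)/(|r||s|) = -38/(13.11·11) ≈ -0.2634
θ = arccos(-0.2634) ≈ 105.3°

105.3°


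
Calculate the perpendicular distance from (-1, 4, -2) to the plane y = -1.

distance = |a·x₀ + b·y₀ + c·z₀ - d| / √(a² + b² + c²)
  = |0·(-1) + 1·4 + 0·(-2) - (-1)| / √(0² + 1² + 0²)
  = |0 + 4 + 0 + 1| / √(0 + 1 + 0)
  = |5| / √1
  = 5 / 1
  ≈ 5

5


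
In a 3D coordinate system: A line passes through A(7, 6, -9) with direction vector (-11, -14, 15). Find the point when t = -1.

P(t) = A + t·d
  = (7 + (-11)·(-1), 6 + (-14)·(-1), -9 + 15·(-1))
  = (7 + 11, 6 + 14, -9 - 15)
  = (18, 20, -24)

(18, 20, -24)


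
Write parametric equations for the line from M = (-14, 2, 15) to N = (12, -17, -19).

Direction vector d = N - M = (12 + 14, -17 - 2, -19 - 15) = (26, -19, -34)
Parametric form r = M + t·d:
x = -14 + 26t, y = 2 - 19t, z = 15 - 34t

x = -14 + 26t, y = 2 - 19t, z = 15 - 34t


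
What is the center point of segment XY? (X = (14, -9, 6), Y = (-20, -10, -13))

M = ((x₁+x₂)/2, (y₁+y₂)/2, (z₁+z₂)/2)
  = ((14 - 20)/2, (-9 - 10)/2, (6 - 13)/2)
  = (-6/2, -19/2, -7/2)
  = (-3, -9.5, -3.5)

(-3, -9.5, -3.5)


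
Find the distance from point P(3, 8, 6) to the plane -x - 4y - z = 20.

distance = |a·x₀ + b·y₀ + c·z₀ - d| / √(a² + b² + c²)
  = |(-1)·3 + (-4)·8 + (-1)·6 - 20| / √((-1)² + (-4)² + (-1)²)
  = |-3 - 32 - 6 - 20| / √(1 + 16 + 1)
  = |-61| / √18
  = 61 / 4.243
  ≈ 14.38

14.38


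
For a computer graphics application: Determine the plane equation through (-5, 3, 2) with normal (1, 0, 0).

The plane through P with normal n = (a, b, c) satisfies n·(r - P) = 0,
i.e. ax + by + cz = a·x₀ + b·y₀ + c·z₀.
d = 1·(-5) + 0·3 + 0·2
  = -5 + 0 + 0
  = -5
Equation: x = -5

x = -5


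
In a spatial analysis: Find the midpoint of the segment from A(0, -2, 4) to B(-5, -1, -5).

M = ((x₁+x₂)/2, (y₁+y₂)/2, (z₁+z₂)/2)
  = ((0 - 5)/2, (-2 - 1)/2, (4 - 5)/2)
  = (-5/2, -3/2, -1/2)
  = (-2.5, -1.5, -0.5)

(-2.5, -1.5, -0.5)


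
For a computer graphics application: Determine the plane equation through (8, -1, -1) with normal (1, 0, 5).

The plane through P with normal n = (a, b, c) satisfies n·(r - P) = 0,
i.e. ax + by + cz = a·x₀ + b·y₀ + c·z₀.
d = 1·8 + 0·(-1) + 5·(-1)
  = 8 + 0 - 5
  = 3
Equation: x + 5z = 3

x + 5z = 3


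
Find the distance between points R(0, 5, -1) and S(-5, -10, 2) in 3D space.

d = √[(x₂-x₁)² + (y₂-y₁)² + (z₂-z₁)²]
  = √[(-5)² + (-15)² + 3²]
  = √[25 + 225 + 9]
  = √259
  ≈ 16.09

16.09


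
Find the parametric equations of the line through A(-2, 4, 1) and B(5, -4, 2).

Direction vector d = B - A = (5 + 2, -4 - 4, 2 - 1) = (7, -8, 1)
Parametric form r = A + t·d:
x = -2 + 7t, y = 4 - 8t, z = 1 + t

x = -2 + 7t, y = 4 - 8t, z = 1 + t


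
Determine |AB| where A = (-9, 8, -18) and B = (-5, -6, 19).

d = √[(x₂-x₁)² + (y₂-y₁)² + (z₂-z₁)²]
  = √[4² + (-14)² + 37²]
  = √[16 + 196 + 1369]
  = √1581
  ≈ 39.76

39.76


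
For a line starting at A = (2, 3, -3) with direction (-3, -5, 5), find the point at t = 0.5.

P(t) = A + t·d
  = (2 + (-3)·0.5, 3 + (-5)·0.5, -3 + 5·0.5)
  = (2 - 1.5, 3 - 2.5, -3 + 2.5)
  = (0.5, 0.5, -0.5)

(0.5, 0.5, -0.5)


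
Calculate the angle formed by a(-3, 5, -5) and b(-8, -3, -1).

a·b = (-3)·(-8) + 5·(-3) + (-5)·(-1) = 24 - 15 + 5 = 14
|a| = √((-3)² + 5² + (-5)²) = √59 ≈ 7.681
|b| = √((-8)² + (-3)² + (-1)²) = √74 ≈ 8.602
cos θ = (a·b)/(|a||b|) = 14/(7.681·8.602) ≈ 0.2119
θ = arccos(0.2119) ≈ 77.77°

77.77°


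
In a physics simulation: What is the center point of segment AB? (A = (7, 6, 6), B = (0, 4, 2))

M = ((x₁+x₂)/2, (y₁+y₂)/2, (z₁+z₂)/2)
  = ((7 + 0)/2, (6 + 4)/2, (6 + 2)/2)
  = (7/2, 10/2, 8/2)
  = (3.5, 5, 4)

(3.5, 5, 4)


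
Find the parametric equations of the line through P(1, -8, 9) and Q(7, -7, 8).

Direction vector d = Q - P = (7 - 1, -7 + 8, 8 - 9) = (6, 1, -1)
Parametric form r = P + t·d:
x = 1 + 6t, y = -8 + t, z = 9 - t

x = 1 + 6t, y = -8 + t, z = 9 - t


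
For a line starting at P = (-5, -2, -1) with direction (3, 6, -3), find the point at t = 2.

P(t) = P + t·d
  = (-5 + 3·2, -2 + 6·2, -1 + (-3)·2)
  = (-5 + 6, -2 + 12, -1 - 6)
  = (1, 10, -7)

(1, 10, -7)


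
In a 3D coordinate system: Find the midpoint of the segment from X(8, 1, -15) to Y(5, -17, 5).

M = ((x₁+x₂)/2, (y₁+y₂)/2, (z₁+z₂)/2)
  = ((8 + 5)/2, (1 - 17)/2, (-15 + 5)/2)
  = (13/2, -16/2, -10/2)
  = (6.5, -8, -5)

(6.5, -8, -5)


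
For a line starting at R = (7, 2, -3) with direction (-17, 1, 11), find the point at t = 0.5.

P(t) = R + t·d
  = (7 + (-17)·0.5, 2 + 1·0.5, -3 + 11·0.5)
  = (7 - 8.5, 2 + 0.5, -3 + 5.5)
  = (-1.5, 2.5, 2.5)

(-1.5, 2.5, 2.5)


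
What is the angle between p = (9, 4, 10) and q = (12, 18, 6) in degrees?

p·q = 9·12 + 4·18 + 10·6 = 108 + 72 + 60 = 240
|p| = √(9² + 4² + 10²) = √197 ≈ 14.04
|q| = √(12² + 18² + 6²) = √504 ≈ 22.45
cos θ = (p·q)/(|p||q|) = 240/(14.04·22.45) ≈ 0.7617
θ = arccos(0.7617) ≈ 40.39°

40.39°


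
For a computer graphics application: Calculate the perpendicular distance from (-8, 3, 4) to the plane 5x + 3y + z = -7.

distance = |a·x₀ + b·y₀ + c·z₀ - d| / √(a² + b² + c²)
  = |5·(-8) + 3·3 + 1·4 - (-7)| / √(5² + 3² + 1²)
  = |-40 + 9 + 4 + 7| / √(25 + 9 + 1)
  = |-20| / √35
  = 20 / 5.916
  ≈ 3.381

3.381


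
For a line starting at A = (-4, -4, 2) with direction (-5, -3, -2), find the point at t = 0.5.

P(t) = A + t·d
  = (-4 + (-5)·0.5, -4 + (-3)·0.5, 2 + (-2)·0.5)
  = (-4 - 2.5, -4 - 1.5, 2 - 1)
  = (-6.5, -5.5, 1)

(-6.5, -5.5, 1)


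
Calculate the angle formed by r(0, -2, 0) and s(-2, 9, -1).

r·s = 0·(-2) + (-2)·9 + 0·(-1) = 0 - 18 + 0 = -18
|r| = √(0² + (-2)² + 0²) = √4 ≈ 2
|s| = √((-2)² + 9² + (-1)²) = √86 ≈ 9.274
cos θ = (r·s)/(|r||s|) = -18/(2·9.274) ≈ -0.9705
θ = arccos(-0.9705) ≈ 166°

166°


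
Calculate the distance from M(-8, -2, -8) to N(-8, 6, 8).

d = √[(x₂-x₁)² + (y₂-y₁)² + (z₂-z₁)²]
  = √[0² + 8² + 16²]
  = √[0 + 64 + 256]
  = √320
  ≈ 17.89

17.89


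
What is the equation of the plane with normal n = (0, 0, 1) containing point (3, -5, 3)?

The plane through P with normal n = (a, b, c) satisfies n·(r - P) = 0,
i.e. ax + by + cz = a·x₀ + b·y₀ + c·z₀.
d = 0·3 + 0·(-5) + 1·3
  = 0 + 0 + 3
  = 3
Equation: z = 3

z = 3


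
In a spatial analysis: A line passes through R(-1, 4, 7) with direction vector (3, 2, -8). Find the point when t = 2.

P(t) = R + t·d
  = (-1 + 3·2, 4 + 2·2, 7 + (-8)·2)
  = (-1 + 6, 4 + 4, 7 - 16)
  = (5, 8, -9)

(5, 8, -9)


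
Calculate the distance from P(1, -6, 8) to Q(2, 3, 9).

d = √[(x₂-x₁)² + (y₂-y₁)² + (z₂-z₁)²]
  = √[1² + 9² + 1²]
  = √[1 + 81 + 1]
  = √83
  ≈ 9.11

9.11


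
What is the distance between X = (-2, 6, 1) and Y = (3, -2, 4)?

d = √[(x₂-x₁)² + (y₂-y₁)² + (z₂-z₁)²]
  = √[5² + (-8)² + 3²]
  = √[25 + 64 + 9]
  = √98
  ≈ 9.899

9.899


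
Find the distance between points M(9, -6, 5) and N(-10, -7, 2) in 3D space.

d = √[(x₂-x₁)² + (y₂-y₁)² + (z₂-z₁)²]
  = √[(-19)² + (-1)² + (-3)²]
  = √[361 + 1 + 9]
  = √371
  ≈ 19.26

19.26


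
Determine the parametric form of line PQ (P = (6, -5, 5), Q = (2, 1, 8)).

Direction vector d = Q - P = (2 - 6, 1 + 5, 8 - 5) = (-4, 6, 3)
Parametric form r = P + t·d:
x = 6 - 4t, y = -5 + 6t, z = 5 + 3t

x = 6 - 4t, y = -5 + 6t, z = 5 + 3t


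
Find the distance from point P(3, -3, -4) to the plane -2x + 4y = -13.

distance = |a·x₀ + b·y₀ + c·z₀ - d| / √(a² + b² + c²)
  = |(-2)·3 + 4·(-3) + 0·(-4) - (-13)| / √((-2)² + 4² + 0²)
  = |-6 - 12 + 0 + 13| / √(4 + 16 + 0)
  = |-5| / √20
  = 5 / 4.472
  ≈ 1.118

1.118


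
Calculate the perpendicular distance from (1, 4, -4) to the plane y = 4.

distance = |a·x₀ + b·y₀ + c·z₀ - d| / √(a² + b² + c²)
  = |0·1 + 1·4 + 0·(-4) - 4| / √(0² + 1² + 0²)
  = |0 + 4 + 0 - 4| / √(0 + 1 + 0)
  = |0| / √1
  = 0 / 1
  ≈ 0

0


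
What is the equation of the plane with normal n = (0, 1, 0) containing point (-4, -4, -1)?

The plane through P with normal n = (a, b, c) satisfies n·(r - P) = 0,
i.e. ax + by + cz = a·x₀ + b·y₀ + c·z₀.
d = 0·(-4) + 1·(-4) + 0·(-1)
  = 0 - 4 + 0
  = -4
Equation: y = -4

y = -4


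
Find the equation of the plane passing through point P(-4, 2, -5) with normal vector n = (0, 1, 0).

The plane through P with normal n = (a, b, c) satisfies n·(r - P) = 0,
i.e. ax + by + cz = a·x₀ + b·y₀ + c·z₀.
d = 0·(-4) + 1·2 + 0·(-5)
  = 0 + 2 + 0
  = 2
Equation: y = 2

y = 2


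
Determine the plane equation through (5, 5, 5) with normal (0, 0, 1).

The plane through P with normal n = (a, b, c) satisfies n·(r - P) = 0,
i.e. ax + by + cz = a·x₀ + b·y₀ + c·z₀.
d = 0·5 + 0·5 + 1·5
  = 0 + 0 + 5
  = 5
Equation: z = 5

z = 5


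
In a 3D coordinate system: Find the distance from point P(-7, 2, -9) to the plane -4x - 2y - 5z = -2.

distance = |a·x₀ + b·y₀ + c·z₀ - d| / √(a² + b² + c²)
  = |(-4)·(-7) + (-2)·2 + (-5)·(-9) - (-2)| / √((-4)² + (-2)² + (-5)²)
  = |28 - 4 + 45 + 2| / √(16 + 4 + 25)
  = |71| / √45
  = 71 / 6.708
  ≈ 10.58

10.58


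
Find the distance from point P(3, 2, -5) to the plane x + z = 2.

distance = |a·x₀ + b·y₀ + c·z₀ - d| / √(a² + b² + c²)
  = |1·3 + 0·2 + 1·(-5) - 2| / √(1² + 0² + 1²)
  = |3 + 0 - 5 - 2| / √(1 + 0 + 1)
  = |-4| / √2
  = 4 / 1.414
  ≈ 2.828

2.828


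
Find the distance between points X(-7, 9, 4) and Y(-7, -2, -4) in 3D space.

d = √[(x₂-x₁)² + (y₂-y₁)² + (z₂-z₁)²]
  = √[0² + (-11)² + (-8)²]
  = √[0 + 121 + 64]
  = √185
  ≈ 13.6

13.6


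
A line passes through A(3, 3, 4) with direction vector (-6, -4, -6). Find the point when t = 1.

P(t) = A + t·d
  = (3 + (-6)·1, 3 + (-4)·1, 4 + (-6)·1)
  = (3 - 6, 3 - 4, 4 - 6)
  = (-3, -1, -2)

(-3, -1, -2)


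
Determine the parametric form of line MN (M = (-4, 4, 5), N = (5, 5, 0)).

Direction vector d = N - M = (5 + 4, 5 - 4, 0 - 5) = (9, 1, -5)
Parametric form r = M + t·d:
x = -4 + 9t, y = 4 + t, z = 5 - 5t

x = -4 + 9t, y = 4 + t, z = 5 - 5t


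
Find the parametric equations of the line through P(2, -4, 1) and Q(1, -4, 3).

Direction vector d = Q - P = (1 - 2, -4 + 4, 3 - 1) = (-1, 0, 2)
Parametric form r = P + t·d:
x = 2 - t, y = -4, z = 1 + 2t

x = 2 - t, y = -4, z = 1 + 2t


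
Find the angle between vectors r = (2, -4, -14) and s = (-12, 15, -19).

r·s = 2·(-12) + (-4)·15 + (-14)·(-19) = -24 - 60 + 266 = 182
|r| = √(2² + (-4)² + (-14)²) = √216 ≈ 14.7
|s| = √((-12)² + 15² + (-19)²) = √730 ≈ 27.02
cos θ = (r·s)/(|r||s|) = 182/(14.7·27.02) ≈ 0.4583
θ = arccos(0.4583) ≈ 62.72°

62.72°


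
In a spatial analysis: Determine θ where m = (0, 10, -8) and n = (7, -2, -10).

m·n = 0·7 + 10·(-2) + (-8)·(-10) = 0 - 20 + 80 = 60
|m| = √(0² + 10² + (-8)²) = √164 ≈ 12.81
|n| = √(7² + (-2)² + (-10)²) = √153 ≈ 12.37
cos θ = (m·n)/(|m||n|) = 60/(12.81·12.37) ≈ 0.3788
θ = arccos(0.3788) ≈ 67.74°

67.74°


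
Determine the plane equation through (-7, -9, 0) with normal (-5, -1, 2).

The plane through P with normal n = (a, b, c) satisfies n·(r - P) = 0,
i.e. ax + by + cz = a·x₀ + b·y₀ + c·z₀.
d = (-5)·(-7) + (-1)·(-9) + 2·0
  = 35 + 9 + 0
  = 44
Equation: -5x - y + 2z = 44

-5x - y + 2z = 44


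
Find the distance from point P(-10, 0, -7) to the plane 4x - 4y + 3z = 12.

distance = |a·x₀ + b·y₀ + c·z₀ - d| / √(a² + b² + c²)
  = |4·(-10) + (-4)·0 + 3·(-7) - 12| / √(4² + (-4)² + 3²)
  = |-40 + 0 - 21 - 12| / √(16 + 16 + 9)
  = |-73| / √41
  = 73 / 6.403
  ≈ 11.4

11.4


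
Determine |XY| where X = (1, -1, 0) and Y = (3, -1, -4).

d = √[(x₂-x₁)² + (y₂-y₁)² + (z₂-z₁)²]
  = √[2² + 0² + (-4)²]
  = √[4 + 0 + 16]
  = √20
  ≈ 4.472

4.472


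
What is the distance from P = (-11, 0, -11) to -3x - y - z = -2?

distance = |a·x₀ + b·y₀ + c·z₀ - d| / √(a² + b² + c²)
  = |(-3)·(-11) + (-1)·0 + (-1)·(-11) - (-2)| / √((-3)² + (-1)² + (-1)²)
  = |33 + 0 + 11 + 2| / √(9 + 1 + 1)
  = |46| / √11
  = 46 / 3.317
  ≈ 13.87

13.87


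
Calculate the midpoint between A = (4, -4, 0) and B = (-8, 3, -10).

M = ((x₁+x₂)/2, (y₁+y₂)/2, (z₁+z₂)/2)
  = ((4 - 8)/2, (-4 + 3)/2, (0 - 10)/2)
  = (-4/2, -1/2, -10/2)
  = (-2, -0.5, -5)

(-2, -0.5, -5)


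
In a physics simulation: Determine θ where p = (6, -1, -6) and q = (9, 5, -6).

p·q = 6·9 + (-1)·5 + (-6)·(-6) = 54 - 5 + 36 = 85
|p| = √(6² + (-1)² + (-6)²) = √73 ≈ 8.544
|q| = √(9² + 5² + (-6)²) = √142 ≈ 11.92
cos θ = (p·q)/(|p||q|) = 85/(8.544·11.92) ≈ 0.8349
θ = arccos(0.8349) ≈ 33.4°

33.4°


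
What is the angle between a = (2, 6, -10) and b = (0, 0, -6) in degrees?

a·b = 2·0 + 6·0 + (-10)·(-6) = 0 + 0 + 60 = 60
|a| = √(2² + 6² + (-10)²) = √140 ≈ 11.83
|b| = √(0² + 0² + (-6)²) = √36 ≈ 6
cos θ = (a·b)/(|a||b|) = 60/(11.83·6) ≈ 0.8452
θ = arccos(0.8452) ≈ 32.31°

32.31°


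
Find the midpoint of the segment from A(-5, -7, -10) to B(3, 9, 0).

M = ((x₁+x₂)/2, (y₁+y₂)/2, (z₁+z₂)/2)
  = ((-5 + 3)/2, (-7 + 9)/2, (-10 + 0)/2)
  = (-2/2, 2/2, -10/2)
  = (-1, 1, -5)

(-1, 1, -5)


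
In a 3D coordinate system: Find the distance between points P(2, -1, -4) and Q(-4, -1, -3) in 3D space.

d = √[(x₂-x₁)² + (y₂-y₁)² + (z₂-z₁)²]
  = √[(-6)² + 0² + 1²]
  = √[36 + 0 + 1]
  = √37
  ≈ 6.083

6.083


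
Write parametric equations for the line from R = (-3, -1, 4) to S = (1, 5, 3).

Direction vector d = S - R = (1 + 3, 5 + 1, 3 - 4) = (4, 6, -1)
Parametric form r = R + t·d:
x = -3 + 4t, y = -1 + 6t, z = 4 - t

x = -3 + 4t, y = -1 + 6t, z = 4 - t


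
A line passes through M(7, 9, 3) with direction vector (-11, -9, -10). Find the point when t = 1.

P(t) = M + t·d
  = (7 + (-11)·1, 9 + (-9)·1, 3 + (-10)·1)
  = (7 - 11, 9 - 9, 3 - 10)
  = (-4, 0, -7)

(-4, 0, -7)


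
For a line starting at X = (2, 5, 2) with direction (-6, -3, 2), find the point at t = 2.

P(t) = X + t·d
  = (2 + (-6)·2, 5 + (-3)·2, 2 + 2·2)
  = (2 - 12, 5 - 6, 2 + 4)
  = (-10, -1, 6)

(-10, -1, 6)


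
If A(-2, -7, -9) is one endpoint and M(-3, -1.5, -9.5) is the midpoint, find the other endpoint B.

B = 2M - A
  = (2·(-3) - (-2), 2·(-1.5) - (-7), 2·(-9.5) - (-9))
  = (-6 + 2, -3 + 7, -19 + 9)
  = (-4, 4, -10)

(-4, 4, -10)


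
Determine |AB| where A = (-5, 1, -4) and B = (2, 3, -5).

d = √[(x₂-x₁)² + (y₂-y₁)² + (z₂-z₁)²]
  = √[7² + 2² + (-1)²]
  = √[49 + 4 + 1]
  = √54
  ≈ 7.348

7.348


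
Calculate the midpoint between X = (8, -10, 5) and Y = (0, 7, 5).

M = ((x₁+x₂)/2, (y₁+y₂)/2, (z₁+z₂)/2)
  = ((8 + 0)/2, (-10 + 7)/2, (5 + 5)/2)
  = (8/2, -3/2, 10/2)
  = (4, -1.5, 5)

(4, -1.5, 5)


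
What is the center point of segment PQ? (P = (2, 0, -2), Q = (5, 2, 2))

M = ((x₁+x₂)/2, (y₁+y₂)/2, (z₁+z₂)/2)
  = ((2 + 5)/2, (0 + 2)/2, (-2 + 2)/2)
  = (7/2, 2/2, 0/2)
  = (3.5, 1, 0)

(3.5, 1, 0)


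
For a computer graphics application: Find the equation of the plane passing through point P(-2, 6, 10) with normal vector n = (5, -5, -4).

The plane through P with normal n = (a, b, c) satisfies n·(r - P) = 0,
i.e. ax + by + cz = a·x₀ + b·y₀ + c·z₀.
d = 5·(-2) + (-5)·6 + (-4)·10
  = -10 - 30 - 40
  = -80
Equation: 5x - 5y - 4z = -80

5x - 5y - 4z = -80


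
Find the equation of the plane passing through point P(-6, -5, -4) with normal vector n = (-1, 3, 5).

The plane through P with normal n = (a, b, c) satisfies n·(r - P) = 0,
i.e. ax + by + cz = a·x₀ + b·y₀ + c·z₀.
d = (-1)·(-6) + 3·(-5) + 5·(-4)
  = 6 - 15 - 20
  = -29
Equation: -x + 3y + 5z = -29

-x + 3y + 5z = -29


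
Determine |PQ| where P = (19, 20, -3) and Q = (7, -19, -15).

d = √[(x₂-x₁)² + (y₂-y₁)² + (z₂-z₁)²]
  = √[(-12)² + (-39)² + (-12)²]
  = √[144 + 1521 + 144]
  = √1809
  ≈ 42.53

42.53


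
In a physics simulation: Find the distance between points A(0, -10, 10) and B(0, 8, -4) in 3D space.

d = √[(x₂-x₁)² + (y₂-y₁)² + (z₂-z₁)²]
  = √[0² + 18² + (-14)²]
  = √[0 + 324 + 196]
  = √520
  ≈ 22.8

22.8


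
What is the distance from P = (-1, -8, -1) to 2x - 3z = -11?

distance = |a·x₀ + b·y₀ + c·z₀ - d| / √(a² + b² + c²)
  = |2·(-1) + 0·(-8) + (-3)·(-1) - (-11)| / √(2² + 0² + (-3)²)
  = |-2 + 0 + 3 + 11| / √(4 + 0 + 9)
  = |12| / √13
  = 12 / 3.606
  ≈ 3.328

3.328


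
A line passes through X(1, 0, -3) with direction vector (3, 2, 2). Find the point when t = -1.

P(t) = X + t·d
  = (1 + 3·(-1), 0 + 2·(-1), -3 + 2·(-1))
  = (1 - 3, 0 - 2, -3 - 2)
  = (-2, -2, -5)

(-2, -2, -5)
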